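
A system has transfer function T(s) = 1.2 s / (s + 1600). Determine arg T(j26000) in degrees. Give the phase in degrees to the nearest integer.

∠(j26000) = 90.00°
∠(j26000 + 1600) = arctan(26000/1600) = 86.48°
∠T(j26000) = 90.00° − 86.48° = 3.52°

4 deg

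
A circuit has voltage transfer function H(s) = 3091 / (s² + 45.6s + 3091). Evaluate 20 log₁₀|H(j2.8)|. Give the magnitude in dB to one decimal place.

|(j2.8)² + 45.6(j2.8) + 3091| = |3083.2 + j127.68| = 3086
|H(j2.8)| = 3091 / 3086 = 1.0017
20 log₁₀(1.0017) = 0.01 dB

0.0 dB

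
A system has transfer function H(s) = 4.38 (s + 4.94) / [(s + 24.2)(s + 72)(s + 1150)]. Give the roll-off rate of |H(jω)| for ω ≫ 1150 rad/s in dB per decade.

With 1 zero and 3 poles, the high-frequency asymptotic slope is 20 × (1 − 3) = -40 dB/decade.

-40 dB/decade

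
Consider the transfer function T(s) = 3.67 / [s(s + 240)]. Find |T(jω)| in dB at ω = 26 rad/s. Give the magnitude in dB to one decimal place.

|j26 + 240| = √(26² + 240²) = 241.4
|j26| = 26
|T(j26)| = 3.67 / (241.4 × 26) = 0.00058472
20 log₁₀(0.00058472) = -64.66 dB

-64.7 dB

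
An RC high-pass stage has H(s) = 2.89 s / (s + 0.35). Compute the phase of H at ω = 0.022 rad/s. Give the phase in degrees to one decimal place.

∠(j0.022) = 90.00°
∠(j0.022 + 0.35) = arctan(0.022/0.35) = 3.60°
∠H(j0.022) = 90.00° − 3.60° = 86.40°

86.4°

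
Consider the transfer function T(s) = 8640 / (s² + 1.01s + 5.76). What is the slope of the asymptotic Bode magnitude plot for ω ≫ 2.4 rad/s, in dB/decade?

With 0 zeros and 2 poles, the high-frequency asymptotic slope is 20 × (0 − 2) = -40 dB/decade.

-40 dB/decade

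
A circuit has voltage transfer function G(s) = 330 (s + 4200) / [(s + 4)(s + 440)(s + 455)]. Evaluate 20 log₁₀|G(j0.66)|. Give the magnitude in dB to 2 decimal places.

|j0.66 + 4200| = √(0.66² + 4200²) = 4200
|j0.66 + 4| = √(0.66² + 4²) = 4.054
|j0.66 + 440| = √(0.66² + 440²) = 440
|j0.66 + 455| = √(0.66² + 455²) = 455
|G(j0.66)| = 330 × 4200 / (4.054 × 440 × 455) = 1.7077
20 log₁₀(1.7077) = 4.648 dB

4.65 dB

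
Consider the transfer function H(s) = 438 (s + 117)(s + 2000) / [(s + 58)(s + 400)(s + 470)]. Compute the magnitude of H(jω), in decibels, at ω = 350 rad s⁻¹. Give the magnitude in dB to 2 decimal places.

|j350 + 117| = √(350² + 117²) = 369
|j350 + 2000| = √(350² + 2000²) = 2030
|j350 + 58| = √(350² + 58²) = 354.8
|j350 + 400| = √(350² + 400²) = 531.5
|j350 + 470| = √(350² + 470²) = 586
|H(j350)| = 438 × 369 × 2030 / (354.8 × 531.5 × 586) = 2.9701
20 log₁₀(2.9701) = 9.455 dB

9.46 dB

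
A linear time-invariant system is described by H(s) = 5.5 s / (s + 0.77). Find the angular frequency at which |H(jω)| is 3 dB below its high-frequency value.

0.77 rad/s

For a single-pole high-pass, the −3 dB point is at the pole: ω = 0.77 rad/s.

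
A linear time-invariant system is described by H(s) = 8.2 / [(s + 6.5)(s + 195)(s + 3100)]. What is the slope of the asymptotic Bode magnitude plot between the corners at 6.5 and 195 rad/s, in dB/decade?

-20 dB/decade

In this band the factors already past their corner are: pole at 6.5; net slope = -20 dB/decade.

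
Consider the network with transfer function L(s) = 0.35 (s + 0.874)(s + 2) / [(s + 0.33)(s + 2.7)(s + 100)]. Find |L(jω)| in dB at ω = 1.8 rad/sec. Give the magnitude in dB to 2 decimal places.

-49.97 dB

|j1.8 + 0.874| = √(1.8² + 0.874²) = 2.001
|j1.8 + 2| = √(1.8² + 2²) = 2.691
|j1.8 + 0.33| = √(1.8² + 0.33²) = 1.83
|j1.8 + 2.7| = √(1.8² + 2.7²) = 3.245
|j1.8 + 100| = √(1.8² + 100²) = 100
|L(j1.8)| = 0.35 × 2.001 × 2.691 / (1.83 × 3.245 × 100) = 0.0031728
20 log₁₀(0.0031728) = -49.971 dB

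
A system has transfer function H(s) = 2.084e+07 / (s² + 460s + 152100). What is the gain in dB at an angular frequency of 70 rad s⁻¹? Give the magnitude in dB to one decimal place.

42.8 dB

|(j70)² + 460(j70) + 152100| = |1.472e+05 + j32200| = 1.507e+05
|H(j70)| = 2.084e+07 / 1.507e+05 = 138.31
20 log₁₀(138.31) = 42.82 dB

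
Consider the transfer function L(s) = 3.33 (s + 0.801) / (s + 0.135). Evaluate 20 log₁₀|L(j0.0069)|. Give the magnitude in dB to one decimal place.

25.9 dB

|j0.0069 + 0.801| = √(0.0069² + 0.801²) = 0.801
|j0.0069 + 0.135| = √(0.0069² + 0.135²) = 0.1352
|L(j0.0069)| = 3.33 × 0.801 / 0.1352 = 19.733
20 log₁₀(19.733) = 25.90 dB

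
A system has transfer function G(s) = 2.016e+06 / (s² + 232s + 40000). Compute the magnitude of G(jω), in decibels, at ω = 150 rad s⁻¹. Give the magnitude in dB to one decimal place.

|(j150)² + 232(j150) + 40000| = |17500 + j34800| = 3.895e+04
|G(j150)| = 2.016e+06 / 3.895e+04 = 51.755
20 log₁₀(51.755) = 34.28 dB

34.3 dB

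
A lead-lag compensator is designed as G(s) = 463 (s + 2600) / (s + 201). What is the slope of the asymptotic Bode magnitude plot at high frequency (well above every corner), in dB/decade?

With 1 zero and 1 pole, the high-frequency asymptotic slope is 20 × (1 − 1) = 0 dB/decade.

0 dB/decade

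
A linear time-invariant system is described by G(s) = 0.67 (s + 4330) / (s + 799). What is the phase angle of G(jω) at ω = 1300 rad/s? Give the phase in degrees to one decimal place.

-41.7°

∠(j1300 + 4330) = arctan(1300/4330) = 16.71°
∠(j1300 + 799) = arctan(1300/799) = 58.42°
∠G(j1300) = 16.71° − 58.42° = -41.71°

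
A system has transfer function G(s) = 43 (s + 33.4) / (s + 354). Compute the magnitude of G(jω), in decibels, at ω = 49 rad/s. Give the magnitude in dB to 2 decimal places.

|j49 + 33.4| = √(49² + 33.4²) = 59.3
|j49 + 354| = √(49² + 354²) = 357.4
|G(j49)| = 43 × 59.3 / 357.4 = 7.1352
20 log₁₀(7.1352) = 17.068 dB

17.07 dB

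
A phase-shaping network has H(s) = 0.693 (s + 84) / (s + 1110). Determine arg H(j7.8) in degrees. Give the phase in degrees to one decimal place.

∠(j7.8 + 84) = arctan(7.8/84) = 5.31°
∠(j7.8 + 1110) = arctan(7.8/1110) = 0.40°
∠H(j7.8) = 5.31° − 0.40° = 4.90°

4.9°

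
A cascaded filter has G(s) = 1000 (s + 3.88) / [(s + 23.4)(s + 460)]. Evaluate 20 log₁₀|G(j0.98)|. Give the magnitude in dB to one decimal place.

-8.6 dB

|j0.98 + 3.88| = √(0.98² + 3.88²) = 4.002
|j0.98 + 23.4| = √(0.98² + 23.4²) = 23.42
|j0.98 + 460| = √(0.98² + 460²) = 460
|G(j0.98)| = 1000 × 4.002 / (23.42 × 460) = 0.37145
20 log₁₀(0.37145) = -8.60 dB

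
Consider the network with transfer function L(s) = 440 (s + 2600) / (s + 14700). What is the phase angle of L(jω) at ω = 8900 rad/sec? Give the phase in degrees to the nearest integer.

43°

∠(j8900 + 2600) = arctan(8900/2600) = 73.72°
∠(j8900 + 14700) = arctan(8900/14700) = 31.19°
∠L(j8900) = 73.72° − 31.19° = 42.52°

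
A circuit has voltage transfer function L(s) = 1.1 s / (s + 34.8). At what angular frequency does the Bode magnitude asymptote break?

34.8 rad/s

The single real pole at s = −34.8 gives a corner at ω = 34.8 rad/s.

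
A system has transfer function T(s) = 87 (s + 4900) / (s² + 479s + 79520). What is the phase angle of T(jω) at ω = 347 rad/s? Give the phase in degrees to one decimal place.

-99.8°

∠(j347 + 4900) = arctan(347/4900) = 4.05°
∠[(j347)² + 479(j347) + 79520] = ∠[-40889 + j1.6621e+05] = 103.82°
∠T(j347) = 4.05° − 103.82° = -99.77°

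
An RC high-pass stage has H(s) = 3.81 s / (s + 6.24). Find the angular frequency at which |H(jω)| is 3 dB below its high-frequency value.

6.24 rad/sec

For a single-pole high-pass, the −3 dB point is at the pole: ω = 6.24 rad/sec.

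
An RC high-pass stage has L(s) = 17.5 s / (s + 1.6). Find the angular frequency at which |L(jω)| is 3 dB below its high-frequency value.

1.6 rad/s

For a single-pole high-pass, the −3 dB point is at the pole: ω = 1.6 rad/s.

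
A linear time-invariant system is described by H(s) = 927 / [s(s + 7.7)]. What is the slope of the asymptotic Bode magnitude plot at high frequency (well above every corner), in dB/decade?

-40 dB/decade

With 0 zeros and 2 poles, the high-frequency asymptotic slope is 20 × (0 − 2) = -40 dB/decade.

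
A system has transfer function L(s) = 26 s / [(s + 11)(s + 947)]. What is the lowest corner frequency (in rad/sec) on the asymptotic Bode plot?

Break frequencies occur at each pole and zero magnitude: 11 rad/sec, 947 rad/sec.
The lowest is 11 rad/sec.

11 rad/sec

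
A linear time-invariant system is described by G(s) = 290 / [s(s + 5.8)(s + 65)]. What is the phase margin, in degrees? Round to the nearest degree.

82°

Gain crossover: |G(jω)| = 1 at ω ≈ 0.763 rad s⁻¹.
∠G(j0.763) = −90° − arctan(0.763/5.8) − arctan(0.763/65) ≈ -98.16°
PM = 180° + (-98.16°) = 81.84°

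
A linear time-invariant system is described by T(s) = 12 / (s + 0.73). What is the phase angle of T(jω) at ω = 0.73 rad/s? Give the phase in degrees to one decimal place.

∠(j0.73 + 0.73) = arctan(0.73/0.73) = 45.00°
∠T(j0.73) = −45.00° = -45.00°

-45.0°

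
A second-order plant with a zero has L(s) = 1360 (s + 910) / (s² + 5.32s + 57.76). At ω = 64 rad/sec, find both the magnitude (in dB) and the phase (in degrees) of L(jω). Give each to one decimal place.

|L| = 49.7 dB, ∠L = -171.2°

|j64 + 910| = √(64² + 910²) = 912.2
|(j64)² + 5.32(j64) + 57.76| = |-4038.2 + j340.48| = 4053
|L(j64)| = 1360 × 912.2 / 4053 = 306.14
20 log₁₀(306.14) = 49.72 dB
∠(j64 + 910) = arctan(64/910) = 4.02°
∠[(j64)² + 5.32(j64) + 57.76] = ∠[-4038.2 + j340.48] = 175.18°
∠L(j64) = 4.02° − 175.18° = -171.16°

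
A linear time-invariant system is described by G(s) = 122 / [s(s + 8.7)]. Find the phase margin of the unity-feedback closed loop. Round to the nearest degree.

43 deg

Gain crossover: |G(jω)| = 1 at ω ≈ 9.48 rad/s.
∠G(j9.48) = −90° − arctan(9.48/8.7) ≈ -137.46°
PM = 180° + (-137.46°) = 42.54°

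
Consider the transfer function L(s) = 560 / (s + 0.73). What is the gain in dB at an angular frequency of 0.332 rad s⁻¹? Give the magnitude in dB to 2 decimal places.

56.88 dB

|j0.332 + 0.73| = √(0.332² + 0.73²) = 0.802
|L(j0.332)| = 560 / 0.802 = 698.3
20 log₁₀(698.3) = 56.881 dB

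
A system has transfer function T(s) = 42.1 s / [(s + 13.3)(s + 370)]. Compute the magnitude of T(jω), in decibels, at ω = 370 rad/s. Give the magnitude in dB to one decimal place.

-21.9 dB

|j370| = 370
|j370 + 13.3| = √(370² + 13.3²) = 370.2
|j370 + 370| = √(370² + 370²) = 523.3
|T(j370)| = 42.1 × 370 / (370.2 × 523.3) = 0.080405
20 log₁₀(0.080405) = -21.89 dB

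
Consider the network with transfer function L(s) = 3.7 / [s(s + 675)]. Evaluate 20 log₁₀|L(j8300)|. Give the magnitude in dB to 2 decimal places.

|j8300 + 675| = √(8300² + 675²) = 8327
|j8300| = 8300
|L(j8300)| = 3.7 / (8327 × 8300) = 5.3532e-08
20 log₁₀(5.3532e-08) = -145.428 dB

-145.43 dB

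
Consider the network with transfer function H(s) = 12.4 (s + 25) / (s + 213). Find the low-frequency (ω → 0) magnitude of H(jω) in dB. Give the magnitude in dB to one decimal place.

H(0) = 12.4 × 25 / 213 = 1.4554
20 log₁₀(1.4554) = 3.26 dB

3.3 dB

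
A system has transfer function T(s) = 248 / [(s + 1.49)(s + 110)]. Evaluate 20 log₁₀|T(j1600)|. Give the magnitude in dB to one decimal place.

-80.3 dB

|j1600 + 1.49| = √(1600² + 1.49²) = 1600
|j1600 + 110| = √(1600² + 110²) = 1604
|T(j1600)| = 248 / (1600 × 1604) = 9.6647e-05
20 log₁₀(9.6647e-05) = -80.30 dB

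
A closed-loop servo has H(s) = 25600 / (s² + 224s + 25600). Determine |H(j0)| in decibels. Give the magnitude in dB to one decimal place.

H(0) = 25600 / 25600 = 1
20 log₁₀(1) = 0.00 dB

0.0 dB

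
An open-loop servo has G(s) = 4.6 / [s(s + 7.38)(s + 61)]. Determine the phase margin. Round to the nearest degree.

90°

Gain crossover: |G(jω)| = 1 at ω ≈ 0.0102 rad/sec.
∠G(j0.0102) = −90° − arctan(0.0102/7.38) − arctan(0.0102/61) ≈ -90.09°
PM = 180° + (-90.09°) = 89.91°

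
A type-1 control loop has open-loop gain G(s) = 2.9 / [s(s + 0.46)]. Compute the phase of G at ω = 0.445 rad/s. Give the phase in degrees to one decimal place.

∠(j0.445 + 0.46) = arctan(0.445/0.46) = 44.05°
∠(j0.445) = 90.00°
∠G(j0.445) = − (44.05° + 90.00°) = -134.05°

-134.1°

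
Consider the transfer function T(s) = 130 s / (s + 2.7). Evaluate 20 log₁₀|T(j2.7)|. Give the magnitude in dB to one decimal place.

39.3 dB

|j2.7| = 2.7
|j2.7 + 2.7| = √(2.7² + 2.7²) = 3.818
|T(j2.7)| = 130 × 2.7 / 3.818 = 91.924
20 log₁₀(91.924) = 39.27 dB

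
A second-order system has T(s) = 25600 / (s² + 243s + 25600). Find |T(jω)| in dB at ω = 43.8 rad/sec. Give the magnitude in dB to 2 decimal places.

|(j43.8)² + 243(j43.8) + 25600| = |23682 + j10643| = 2.596e+04
|T(j43.8)| = 25600 / 2.596e+04 = 0.986
20 log₁₀(0.986) = -0.122 dB

-0.12 dB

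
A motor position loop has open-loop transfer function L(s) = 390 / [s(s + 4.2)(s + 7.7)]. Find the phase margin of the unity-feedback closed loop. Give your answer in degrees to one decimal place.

Gain crossover: |L(jω)| = 1 at ω ≈ 5.72 rad/s.
∠L(j5.72) = −90° − arctan(5.72/4.2) − arctan(5.72/7.7) ≈ -180.36°
PM = 180° + (-180.36°) = -0.36°

-0.4°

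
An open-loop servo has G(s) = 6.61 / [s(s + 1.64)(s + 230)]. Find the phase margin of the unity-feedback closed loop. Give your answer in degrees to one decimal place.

89.4 deg

Gain crossover: |G(jω)| = 1 at ω ≈ 0.0175 rad/s.
∠G(j0.0175) = −90° − arctan(0.0175/1.64) − arctan(0.0175/230) ≈ -90.62°
PM = 180° + (-90.62°) = 89.38°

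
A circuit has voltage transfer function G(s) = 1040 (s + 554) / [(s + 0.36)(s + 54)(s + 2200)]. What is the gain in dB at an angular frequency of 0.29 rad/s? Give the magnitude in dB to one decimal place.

20.4 dB

|j0.29 + 554| = √(0.29² + 554²) = 554
|j0.29 + 0.36| = √(0.29² + 0.36²) = 0.4623
|j0.29 + 54| = √(0.29² + 54²) = 54
|j0.29 + 2200| = √(0.29² + 2200²) = 2200
|G(j0.29)| = 1040 × 554 / (0.4623 × 54 × 2200) = 10.491
20 log₁₀(10.491) = 20.42 dB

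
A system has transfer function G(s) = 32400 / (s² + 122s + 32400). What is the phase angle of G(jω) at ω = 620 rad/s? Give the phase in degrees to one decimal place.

∠[(j620)² + 122(j620) + 32400] = ∠[-3.52e+05 + j75640] = 167.87°
∠G(j620) = −167.87° = -167.87°

-167.9 deg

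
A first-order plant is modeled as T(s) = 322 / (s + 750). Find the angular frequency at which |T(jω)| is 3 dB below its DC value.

750 rad/sec

For a single-pole low-pass, the −3 dB point is at the pole: ω = 750 rad/sec.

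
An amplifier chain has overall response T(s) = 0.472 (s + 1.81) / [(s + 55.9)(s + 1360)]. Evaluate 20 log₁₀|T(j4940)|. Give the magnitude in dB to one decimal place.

|j4940 + 1.81| = √(4940² + 1.81²) = 4940
|j4940 + 55.9| = √(4940² + 55.9²) = 4940
|j4940 + 1360| = √(4940² + 1360²) = 5124
|T(j4940)| = 0.472 × 4940 / (4940 × 5124) = 9.2113e-05
20 log₁₀(9.2113e-05) = -80.71 dB

-80.7 dB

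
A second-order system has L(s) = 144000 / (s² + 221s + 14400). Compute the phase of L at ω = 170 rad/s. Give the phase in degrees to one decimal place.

∠[(j170)² + 221(j170) + 14400] = ∠[-14500 + j37570] = 111.10°
∠L(j170) = −111.10° = -111.10°

-111.1 deg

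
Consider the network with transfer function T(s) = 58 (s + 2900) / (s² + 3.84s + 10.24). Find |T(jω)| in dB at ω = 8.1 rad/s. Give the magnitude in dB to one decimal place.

|j8.1 + 2900| = √(8.1² + 2900²) = 2900
|(j8.1)² + 3.84(j8.1) + 10.24| = |-55.37 + j31.104| = 63.51
|T(j8.1)| = 58 × 2900 / 63.51 = 2648.5
20 log₁₀(2648.5) = 68.46 dB

68.5 dB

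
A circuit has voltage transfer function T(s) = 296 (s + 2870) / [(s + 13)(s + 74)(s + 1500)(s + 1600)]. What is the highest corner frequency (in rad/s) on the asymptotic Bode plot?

Break frequencies occur at each pole and zero magnitude: 13 rad/s, 74 rad/s, 1500 rad/s, 1600 rad/s, 2870 rad/s.
The highest is 2870 rad/s.

2870 rad/s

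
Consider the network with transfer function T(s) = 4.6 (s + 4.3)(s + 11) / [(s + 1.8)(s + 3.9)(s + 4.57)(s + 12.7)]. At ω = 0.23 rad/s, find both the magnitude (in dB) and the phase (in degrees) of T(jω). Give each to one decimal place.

|T| = -5.5 dB, ∠T = -10.3°

|j0.23 + 4.3| = √(0.23² + 4.3²) = 4.306
|j0.23 + 11| = √(0.23² + 11²) = 11
|j0.23 + 1.8| = √(0.23² + 1.8²) = 1.815
|j0.23 + 3.9| = √(0.23² + 3.9²) = 3.907
|j0.23 + 4.57| = √(0.23² + 4.57²) = 4.576
|j0.23 + 12.7| = √(0.23² + 12.7²) = 12.7
|T(j0.23)| = 4.6 × 4.306 × 11 / (1.815 × 3.907 × 4.576 × 12.7) = 0.52892
20 log₁₀(0.52892) = -5.53 dB
∠(j0.23 + 4.3) = arctan(0.23/4.3) = 3.06°
∠(j0.23 + 11) = arctan(0.23/11) = 1.20°
∠(j0.23 + 1.8) = arctan(0.23/1.8) = 7.28°
∠(j0.23 + 3.9) = arctan(0.23/3.9) = 3.38°
∠(j0.23 + 4.57) = arctan(0.23/4.57) = 2.88°
∠(j0.23 + 12.7) = arctan(0.23/12.7) = 1.04°
∠T(j0.23) = 3.06° + 1.20° − (7.28° + 3.38° + 2.88° + 1.04°) = -10.32°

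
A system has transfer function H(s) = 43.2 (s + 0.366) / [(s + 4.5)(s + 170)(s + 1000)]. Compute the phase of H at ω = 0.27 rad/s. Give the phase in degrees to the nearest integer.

∠(j0.27 + 0.366) = arctan(0.27/0.366) = 36.42°
∠(j0.27 + 4.5) = arctan(0.27/4.5) = 3.43°
∠(j0.27 + 170) = arctan(0.27/170) = 0.09°
∠(j0.27 + 1000) = arctan(0.27/1000) = 0.02°
∠H(j0.27) = 36.42° − (3.43° + 0.09° + 0.02°) = 32.88°

33 deg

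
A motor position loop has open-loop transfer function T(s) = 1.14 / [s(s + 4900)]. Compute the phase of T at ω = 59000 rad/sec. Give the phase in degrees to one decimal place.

-175.3 deg

∠(j59000 + 4900) = arctan(59000/4900) = 85.25°
∠(j59000) = 90.00°
∠T(j59000) = − (85.25° + 90.00°) = -175.25°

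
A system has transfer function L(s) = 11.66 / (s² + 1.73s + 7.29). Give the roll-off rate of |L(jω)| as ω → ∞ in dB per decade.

-40 dB/decade

With 0 zeros and 2 poles, the high-frequency asymptotic slope is 20 × (0 − 2) = -40 dB/decade.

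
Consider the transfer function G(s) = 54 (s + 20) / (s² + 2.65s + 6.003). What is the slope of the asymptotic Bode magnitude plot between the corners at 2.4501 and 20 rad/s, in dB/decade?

In this band the factors already past their corner are: complex pole pair at ωₙ ≈ 2.45; net slope = -40 dB/decade.

-40 dB/decade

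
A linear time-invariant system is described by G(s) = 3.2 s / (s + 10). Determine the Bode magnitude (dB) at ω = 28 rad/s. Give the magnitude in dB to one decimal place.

|j28| = 28
|j28 + 10| = √(28² + 10²) = 29.73
|G(j28)| = 3.2 × 28 / 29.73 = 3.0136
20 log₁₀(3.0136) = 9.58 dB

9.6 dB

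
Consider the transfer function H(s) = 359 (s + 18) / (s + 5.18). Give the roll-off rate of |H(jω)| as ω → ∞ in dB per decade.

0 dB/decade

With 1 zero and 1 pole, the high-frequency asymptotic slope is 20 × (1 − 1) = 0 dB/decade.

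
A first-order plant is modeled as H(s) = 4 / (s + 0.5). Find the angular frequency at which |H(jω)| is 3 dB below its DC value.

For a single-pole low-pass, the −3 dB point is at the pole: ω = 0.5 rad/s.

0.5 rad/s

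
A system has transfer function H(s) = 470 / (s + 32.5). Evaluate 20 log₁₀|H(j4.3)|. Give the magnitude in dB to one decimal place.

|j4.3 + 32.5| = √(4.3² + 32.5²) = 32.78
|H(j4.3)| = 470 / 32.78 = 14.337
20 log₁₀(14.337) = 23.13 dB

23.1 dB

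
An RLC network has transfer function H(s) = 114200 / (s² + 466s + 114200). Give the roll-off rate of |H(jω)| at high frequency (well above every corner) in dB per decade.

With 0 zeros and 2 poles, the high-frequency asymptotic slope is 20 × (0 − 2) = -40 dB/decade.

-40 dB/decade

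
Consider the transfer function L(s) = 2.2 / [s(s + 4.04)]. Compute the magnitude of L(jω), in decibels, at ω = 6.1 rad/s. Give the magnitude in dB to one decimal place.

-26.1 dB

|j6.1 + 4.04| = √(6.1² + 4.04²) = 7.317
|j6.1| = 6.1
|L(j6.1)| = 2.2 / (7.317 × 6.1) = 0.049293
20 log₁₀(0.049293) = -26.14 dB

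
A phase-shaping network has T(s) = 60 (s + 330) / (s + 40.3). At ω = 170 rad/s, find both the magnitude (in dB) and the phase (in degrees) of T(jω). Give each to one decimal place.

|T| = 42.1 dB, ∠T = -49.4 deg

|j170 + 330| = √(170² + 330²) = 371.2
|j170 + 40.3| = √(170² + 40.3²) = 174.7
|T(j170)| = 60 × 371.2 / 174.7 = 127.48
20 log₁₀(127.48) = 42.11 dB
∠(j170 + 330) = arctan(170/330) = 27.26°
∠(j170 + 40.3) = arctan(170/40.3) = 76.66°
∠T(j170) = 27.26° − 76.66° = -49.41°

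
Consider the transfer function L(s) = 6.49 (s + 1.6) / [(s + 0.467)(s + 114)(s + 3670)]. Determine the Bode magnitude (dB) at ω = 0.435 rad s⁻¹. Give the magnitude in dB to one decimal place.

-87.9 dB

|j0.435 + 1.6| = √(0.435² + 1.6²) = 1.658
|j0.435 + 0.467| = √(0.435² + 0.467²) = 0.6382
|j0.435 + 114| = √(0.435² + 114²) = 114
|j0.435 + 3670| = √(0.435² + 3670²) = 3670
|L(j0.435)| = 6.49 × 1.658 / (0.6382 × 114 × 3670) = 4.0301e-05
20 log₁₀(4.0301e-05) = -87.89 dB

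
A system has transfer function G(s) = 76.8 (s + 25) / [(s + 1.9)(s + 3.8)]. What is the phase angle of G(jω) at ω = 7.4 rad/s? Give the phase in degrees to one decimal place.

-121.9°

∠(j7.4 + 25) = arctan(7.4/25) = 16.49°
∠(j7.4 + 1.9) = arctan(7.4/1.9) = 75.60°
∠(j7.4 + 3.8) = arctan(7.4/3.8) = 62.82°
∠G(j7.4) = 16.49° − (75.60° + 62.82°) = -121.93°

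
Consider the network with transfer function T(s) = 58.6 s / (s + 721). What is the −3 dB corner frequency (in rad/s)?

For a single-pole high-pass, the −3 dB point is at the pole: ω = 721 rad/s.

721 rad/s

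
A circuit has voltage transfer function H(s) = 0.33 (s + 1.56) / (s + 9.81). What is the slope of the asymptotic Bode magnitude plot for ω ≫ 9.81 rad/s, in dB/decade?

0 dB/decade

With 1 zero and 1 pole, the high-frequency asymptotic slope is 20 × (1 − 1) = 0 dB/decade.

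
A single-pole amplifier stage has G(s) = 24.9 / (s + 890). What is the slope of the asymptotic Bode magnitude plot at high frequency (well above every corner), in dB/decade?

-20 dB/decade

With 0 zeros and 1 pole, the high-frequency asymptotic slope is 20 × (0 − 1) = -20 dB/decade.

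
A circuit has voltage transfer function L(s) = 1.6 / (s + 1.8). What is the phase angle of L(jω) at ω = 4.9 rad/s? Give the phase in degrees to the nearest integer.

-70°

∠(j4.9 + 1.8) = arctan(4.9/1.8) = 69.83°
∠L(j4.9) = −69.83° = -69.83°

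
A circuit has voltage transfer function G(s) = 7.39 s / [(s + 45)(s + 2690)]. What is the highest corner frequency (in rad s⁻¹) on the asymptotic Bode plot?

2690 rad s⁻¹

Break frequencies occur at each pole and zero magnitude: 45 rad s⁻¹, 2690 rad s⁻¹.
The highest is 2690 rad s⁻¹.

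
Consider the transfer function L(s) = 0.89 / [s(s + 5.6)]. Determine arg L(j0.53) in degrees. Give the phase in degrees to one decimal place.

∠(j0.53 + 5.6) = arctan(0.53/5.6) = 5.41°
∠(j0.53) = 90.00°
∠L(j0.53) = − (5.41° + 90.00°) = -95.41°

-95.4°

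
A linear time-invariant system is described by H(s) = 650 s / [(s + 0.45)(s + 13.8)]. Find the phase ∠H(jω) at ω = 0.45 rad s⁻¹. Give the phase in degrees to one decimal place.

∠(j0.45) = 90.00°
∠(j0.45 + 0.45) = arctan(0.45/0.45) = 45.00°
∠(j0.45 + 13.8) = arctan(0.45/13.8) = 1.87°
∠H(j0.45) = 90.00° − (45.00° + 1.87°) = 43.13°

43.1°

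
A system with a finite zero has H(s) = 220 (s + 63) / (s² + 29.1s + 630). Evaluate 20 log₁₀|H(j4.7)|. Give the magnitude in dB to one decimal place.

|j4.7 + 63| = √(4.7² + 63²) = 63.18
|(j4.7)² + 29.1(j4.7) + 630| = |607.91 + j136.77| = 623.1
|H(j4.7)| = 220 × 63.18 / 623.1 = 22.305
20 log₁₀(22.305) = 26.97 dB

27.0 dB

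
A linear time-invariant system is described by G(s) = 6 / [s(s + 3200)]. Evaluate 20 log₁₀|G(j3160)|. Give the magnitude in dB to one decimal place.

-127.5 dB

|j3160 + 3200| = √(3160² + 3200²) = 4497
|j3160| = 3160
|G(j3160)| = 6 / (4497 × 3160) = 4.222e-07
20 log₁₀(4.222e-07) = -127.49 dB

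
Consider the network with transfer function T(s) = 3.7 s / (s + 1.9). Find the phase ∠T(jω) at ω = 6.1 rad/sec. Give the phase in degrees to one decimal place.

17.3°

∠(j6.1) = 90.00°
∠(j6.1 + 1.9) = arctan(6.1/1.9) = 72.70°
∠T(j6.1) = 90.00° − 72.70° = 17.30°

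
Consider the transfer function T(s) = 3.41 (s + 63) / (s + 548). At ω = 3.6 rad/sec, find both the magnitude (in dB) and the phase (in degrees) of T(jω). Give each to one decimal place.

|j3.6 + 63| = √(3.6² + 63²) = 63.1
|j3.6 + 548| = √(3.6² + 548²) = 548
|T(j3.6)| = 3.41 × 63.1 / 548 = 0.39266
20 log₁₀(0.39266) = -8.12 dB
∠(j3.6 + 63) = arctan(3.6/63) = 3.27°
∠(j3.6 + 548) = arctan(3.6/548) = 0.38°
∠T(j3.6) = 3.27° − 0.38° = 2.89°

|T| = -8.1 dB, ∠T = 2.9°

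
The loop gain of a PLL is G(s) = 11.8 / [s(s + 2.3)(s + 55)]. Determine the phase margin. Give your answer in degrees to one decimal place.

87.6°

Gain crossover: |G(jω)| = 1 at ω ≈ 0.0932 rad/s.
∠G(j0.0932) = −90° − arctan(0.0932/2.3) − arctan(0.0932/55) ≈ -92.42°
PM = 180° + (-92.42°) = 87.58°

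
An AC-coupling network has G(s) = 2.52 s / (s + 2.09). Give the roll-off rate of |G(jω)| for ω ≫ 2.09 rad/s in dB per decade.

With 1 zero and 1 pole, the high-frequency asymptotic slope is 20 × (1 − 1) = 0 dB/decade.

0 dB/decade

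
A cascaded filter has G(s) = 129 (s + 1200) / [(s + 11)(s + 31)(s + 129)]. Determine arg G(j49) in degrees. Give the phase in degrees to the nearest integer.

∠(j49 + 1200) = arctan(49/1200) = 2.34°
∠(j49 + 11) = arctan(49/11) = 77.35°
∠(j49 + 31) = arctan(49/31) = 57.68°
∠(j49 + 129) = arctan(49/129) = 20.80°
∠G(j49) = 2.34° − (77.35° + 57.68° + 20.80°) = -153.49°

-153°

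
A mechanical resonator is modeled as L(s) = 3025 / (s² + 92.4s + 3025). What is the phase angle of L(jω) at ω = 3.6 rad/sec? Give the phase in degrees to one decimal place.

∠[(j3.6)² + 92.4(j3.6) + 3025] = ∠[3012 + j332.64] = 6.30°
∠L(j3.6) = −6.30° = -6.30°

-6.3°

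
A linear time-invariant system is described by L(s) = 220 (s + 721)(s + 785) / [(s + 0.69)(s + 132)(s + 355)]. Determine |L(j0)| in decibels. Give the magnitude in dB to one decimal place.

L(0) = 220 × 721 × 785 / (0.69 × 132 × 355) = 3851
20 log₁₀(3851) = 71.71 dB

71.7 dB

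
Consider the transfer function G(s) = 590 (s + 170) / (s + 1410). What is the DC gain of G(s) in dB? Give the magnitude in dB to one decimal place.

G(0) = 590 × 170 / 1410 = 71.135
20 log₁₀(71.135) = 37.04 dB

37.0 dB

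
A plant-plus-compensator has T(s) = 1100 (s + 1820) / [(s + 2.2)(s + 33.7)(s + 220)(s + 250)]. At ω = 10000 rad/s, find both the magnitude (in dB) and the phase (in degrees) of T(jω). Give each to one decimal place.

|j10000 + 1820| = √(10000² + 1820²) = 1.016e+04
|j10000 + 2.2| = √(10000² + 2.2²) = 1e+04
|j10000 + 33.7| = √(10000² + 33.7²) = 1e+04
|j10000 + 220| = √(10000² + 220²) = 1e+04
|j10000 + 250| = √(10000² + 250²) = 1e+04
|T(j10000)| = 1100 × 1.016e+04 / (1e+04 × 1e+04 × 1e+04 × 1e+04) = 1.1174e-09
20 log₁₀(1.1174e-09) = -179.04 dB
∠(j10000 + 1820) = arctan(10000/1820) = 79.69°
∠(j10000 + 2.2) = arctan(10000/2.2) = 89.99°
∠(j10000 + 33.7) = arctan(10000/33.7) = 89.81°
∠(j10000 + 220) = arctan(10000/220) = 88.74°
∠(j10000 + 250) = arctan(10000/250) = 88.57°
∠T(j10000) = 79.69° − (89.99° + 89.81° + 88.74° + 88.57°) = -277.42°

|T| = -179.0 dB, ∠T = -277.4°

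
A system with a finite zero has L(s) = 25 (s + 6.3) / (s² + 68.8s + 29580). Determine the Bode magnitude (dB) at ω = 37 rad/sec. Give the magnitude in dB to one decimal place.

-29.6 dB

|j37 + 6.3| = √(37² + 6.3²) = 37.53
|(j37)² + 68.8(j37) + 29580| = |28211 + j2545.6| = 2.833e+04
|L(j37)| = 25 × 37.53 / 2.833e+04 = 0.033126
20 log₁₀(0.033126) = -29.60 dB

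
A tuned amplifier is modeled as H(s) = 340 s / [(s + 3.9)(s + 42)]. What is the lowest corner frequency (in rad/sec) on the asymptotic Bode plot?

3.9 rad/sec

Break frequencies occur at each pole and zero magnitude: 3.9 rad/sec, 42 rad/sec.
The lowest is 3.9 rad/sec.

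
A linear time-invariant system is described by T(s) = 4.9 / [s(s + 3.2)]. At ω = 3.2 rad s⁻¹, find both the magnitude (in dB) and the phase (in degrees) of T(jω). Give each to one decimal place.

|T| = -9.4 dB, ∠T = -135.0°

|j3.2 + 3.2| = √(3.2² + 3.2²) = 4.525
|j3.2| = 3.2
|T(j3.2)| = 4.9 / (4.525 × 3.2) = 0.33836
20 log₁₀(0.33836) = -9.41 dB
∠(j3.2 + 3.2) = arctan(3.2/3.2) = 45.00°
∠(j3.2) = 90.00°
∠T(j3.2) = − (45.00° + 90.00°) = -135.00°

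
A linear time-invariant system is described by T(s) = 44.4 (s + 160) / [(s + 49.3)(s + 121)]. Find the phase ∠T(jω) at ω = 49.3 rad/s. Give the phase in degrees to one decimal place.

∠(j49.3 + 160) = arctan(49.3/160) = 17.13°
∠(j49.3 + 49.3) = arctan(49.3/49.3) = 45.00°
∠(j49.3 + 121) = arctan(49.3/121) = 22.17°
∠T(j49.3) = 17.13° − (45.00° + 22.17°) = -50.04°

-50.0°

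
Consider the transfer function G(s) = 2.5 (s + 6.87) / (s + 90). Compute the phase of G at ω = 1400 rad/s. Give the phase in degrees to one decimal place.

∠(j1400 + 6.87) = arctan(1400/6.87) = 89.72°
∠(j1400 + 90) = arctan(1400/90) = 86.32°
∠G(j1400) = 89.72° − 86.32° = 3.40°

3.4 deg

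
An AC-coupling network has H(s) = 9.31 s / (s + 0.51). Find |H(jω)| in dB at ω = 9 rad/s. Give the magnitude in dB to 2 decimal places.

19.37 dB

|j9| = 9
|j9 + 0.51| = √(9² + 0.51²) = 9.014
|H(j9)| = 9.31 × 9 / 9.014 = 9.2951
20 log₁₀(9.2951) = 19.365 dB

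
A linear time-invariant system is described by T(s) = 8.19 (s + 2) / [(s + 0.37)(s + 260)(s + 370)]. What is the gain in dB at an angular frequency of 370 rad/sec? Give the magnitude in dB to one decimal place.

|j370 + 2| = √(370² + 2²) = 370
|j370 + 0.37| = √(370² + 0.37²) = 370
|j370 + 260| = √(370² + 260²) = 452.2
|j370 + 370| = √(370² + 370²) = 523.3
|T(j370)| = 8.19 × 370 / (370 × 452.2 × 523.3) = 3.4612e-05
20 log₁₀(3.4612e-05) = -89.22 dB

-89.2 dB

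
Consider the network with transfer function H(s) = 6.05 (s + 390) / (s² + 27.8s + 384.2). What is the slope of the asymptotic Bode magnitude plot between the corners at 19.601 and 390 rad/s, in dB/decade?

-40 dB/decade

In this band the factors already past their corner are: complex pole pair at ωₙ ≈ 19.6; net slope = -40 dB/decade.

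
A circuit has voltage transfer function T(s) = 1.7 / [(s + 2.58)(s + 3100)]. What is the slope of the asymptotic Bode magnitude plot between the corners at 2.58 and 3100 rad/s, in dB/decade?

-20 dB/decade

In this band the factors already past their corner are: pole at 2.58; net slope = -20 dB/decade.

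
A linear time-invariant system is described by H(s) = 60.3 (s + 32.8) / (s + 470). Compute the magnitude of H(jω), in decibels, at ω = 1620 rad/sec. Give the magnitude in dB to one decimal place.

|j1620 + 32.8| = √(1620² + 32.8²) = 1620
|j1620 + 470| = √(1620² + 470²) = 1687
|H(j1620)| = 60.3 × 1620 / 1687 = 57.924
20 log₁₀(57.924) = 35.26 dB

35.3 dB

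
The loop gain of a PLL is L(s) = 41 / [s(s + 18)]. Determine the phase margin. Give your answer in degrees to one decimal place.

Gain crossover: |L(jω)| = 1 at ω ≈ 2.26 rad/s.
∠L(j2.26) = −90° − arctan(2.26/18) ≈ -97.16°
PM = 180° + (-97.16°) = 82.84°

82.8°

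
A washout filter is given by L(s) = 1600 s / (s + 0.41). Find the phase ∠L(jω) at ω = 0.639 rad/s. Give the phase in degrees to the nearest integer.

33 deg

∠(j0.639) = 90.00°
∠(j0.639 + 0.41) = arctan(0.639/0.41) = 57.31°
∠L(j0.639) = 90.00° − 57.31° = 32.69°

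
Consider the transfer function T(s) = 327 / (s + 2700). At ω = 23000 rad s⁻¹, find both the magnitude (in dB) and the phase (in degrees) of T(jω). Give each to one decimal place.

|T| = -37.0 dB, ∠T = -83.3 deg

|j23000 + 2700| = √(23000² + 2700²) = 2.316e+04
|T(j23000)| = 327 / 2.316e+04 = 0.01412
20 log₁₀(0.01412) = -37.00 dB
∠(j23000 + 2700) = arctan(23000/2700) = 83.30°
∠T(j23000) = −83.30° = -83.30°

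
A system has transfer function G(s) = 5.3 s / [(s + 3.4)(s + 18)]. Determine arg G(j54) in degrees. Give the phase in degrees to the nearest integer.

∠(j54) = 90.00°
∠(j54 + 3.4) = arctan(54/3.4) = 86.40°
∠(j54 + 18) = arctan(54/18) = 71.57°
∠G(j54) = 90.00° − (86.40° + 71.57°) = -67.96°

-68°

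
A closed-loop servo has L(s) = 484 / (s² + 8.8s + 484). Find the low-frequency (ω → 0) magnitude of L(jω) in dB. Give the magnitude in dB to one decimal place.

L(0) = 484 / 484 = 1
20 log₁₀(1) = 0.00 dB

0.0 dB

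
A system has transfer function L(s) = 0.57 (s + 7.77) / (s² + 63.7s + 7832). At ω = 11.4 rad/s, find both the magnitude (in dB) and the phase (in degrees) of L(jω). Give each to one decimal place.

|L| = -59.9 dB, ∠L = 50.3 deg

|j11.4 + 7.77| = √(11.4² + 7.77²) = 13.8
|(j11.4)² + 63.7(j11.4) + 7832| = |7702 + j726.18| = 7736
|L(j11.4)| = 0.57 × 13.8 / 7736 = 0.0010165
20 log₁₀(0.0010165) = -59.86 dB
∠(j11.4 + 7.77) = arctan(11.4/7.77) = 55.72°
∠[(j11.4)² + 63.7(j11.4) + 7832] = ∠[7702 + j726.18] = 5.39°
∠L(j11.4) = 55.72° − 5.39° = 50.34°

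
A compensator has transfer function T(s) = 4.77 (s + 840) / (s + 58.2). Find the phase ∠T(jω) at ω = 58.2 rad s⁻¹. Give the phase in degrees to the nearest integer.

∠(j58.2 + 840) = arctan(58.2/840) = 3.96°
∠(j58.2 + 58.2) = arctan(58.2/58.2) = 45.00°
∠T(j58.2) = 3.96° − 45.00° = -41.04°

-41°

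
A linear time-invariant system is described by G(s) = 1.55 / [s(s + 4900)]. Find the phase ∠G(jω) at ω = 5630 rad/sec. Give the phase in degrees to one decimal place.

-139.0°

∠(j5630 + 4900) = arctan(5630/4900) = 48.97°
∠(j5630) = 90.00°
∠G(j5630) = − (48.97° + 90.00°) = -138.97°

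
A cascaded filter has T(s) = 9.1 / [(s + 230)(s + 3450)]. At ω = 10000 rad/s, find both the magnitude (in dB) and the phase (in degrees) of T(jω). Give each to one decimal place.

|j10000 + 230| = √(10000² + 230²) = 1e+04
|j10000 + 3450| = √(10000² + 3450²) = 1.058e+04
|T(j10000)| = 9.1 / (1e+04 × 1.058e+04) = 8.6002e-08
20 log₁₀(8.6002e-08) = -141.31 dB
∠(j10000 + 230) = arctan(10000/230) = 88.68°
∠(j10000 + 3450) = arctan(10000/3450) = 70.97°
∠T(j10000) = − (88.68° + 70.97°) = -159.65°

|T| = -141.3 dB, ∠T = -159.6°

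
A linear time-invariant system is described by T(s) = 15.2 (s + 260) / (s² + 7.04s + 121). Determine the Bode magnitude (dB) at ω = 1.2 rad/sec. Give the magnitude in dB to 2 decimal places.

30.36 dB

|j1.2 + 260| = √(1.2² + 260²) = 260
|(j1.2)² + 7.04(j1.2) + 121| = |119.56 + j8.448| = 119.9
|T(j1.2)| = 15.2 × 260 / 119.9 = 32.973
20 log₁₀(32.973) = 30.363 dB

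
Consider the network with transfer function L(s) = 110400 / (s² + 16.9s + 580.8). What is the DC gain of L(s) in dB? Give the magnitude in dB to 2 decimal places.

L(0) = 110400 / 580.8 = 190.08
20 log₁₀(190.08) = 45.579 dB

45.58 dB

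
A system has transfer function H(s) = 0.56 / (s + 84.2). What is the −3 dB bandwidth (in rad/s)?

84.2 rad/s

For a single-pole low-pass, the −3 dB point is at the pole: ω = 84.2 rad/s.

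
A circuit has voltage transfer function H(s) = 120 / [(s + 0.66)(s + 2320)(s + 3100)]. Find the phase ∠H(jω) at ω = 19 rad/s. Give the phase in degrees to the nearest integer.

-89°

∠(j19 + 0.66) = arctan(19/0.66) = 88.01°
∠(j19 + 2320) = arctan(19/2320) = 0.47°
∠(j19 + 3100) = arctan(19/3100) = 0.35°
∠H(j19) = − (88.01° + 0.47° + 0.35°) = -88.83°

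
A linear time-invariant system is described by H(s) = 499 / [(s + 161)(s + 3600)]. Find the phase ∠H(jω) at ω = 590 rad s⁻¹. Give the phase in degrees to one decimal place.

∠(j590 + 161) = arctan(590/161) = 74.74°
∠(j590 + 3600) = arctan(590/3600) = 9.31°
∠H(j590) = − (74.74° + 9.31°) = -84.04°

-84.0°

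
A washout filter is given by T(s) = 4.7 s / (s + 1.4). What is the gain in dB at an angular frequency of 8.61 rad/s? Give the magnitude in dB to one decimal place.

13.3 dB

|j8.61| = 8.61
|j8.61 + 1.4| = √(8.61² + 1.4²) = 8.723
|T(j8.61)| = 4.7 × 8.61 / 8.723 = 4.6391
20 log₁₀(4.6391) = 13.33 dB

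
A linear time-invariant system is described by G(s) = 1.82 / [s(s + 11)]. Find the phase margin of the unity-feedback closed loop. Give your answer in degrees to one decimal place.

Gain crossover: |G(jω)| = 1 at ω ≈ 0.165 rad/s.
∠G(j0.165) = −90° − arctan(0.165/11) ≈ -90.86°
PM = 180° + (-90.86°) = 89.14°

89.1 deg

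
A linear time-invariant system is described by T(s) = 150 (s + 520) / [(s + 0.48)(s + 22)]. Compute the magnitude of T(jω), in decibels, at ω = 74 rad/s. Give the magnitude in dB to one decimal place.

|j74 + 520| = √(74² + 520²) = 525.2
|j74 + 0.48| = √(74² + 0.48²) = 74
|j74 + 22| = √(74² + 22²) = 77.2
|T(j74)| = 150 × 525.2 / (74 × 77.2) = 13.791
20 log₁₀(13.791) = 22.79 dB

22.8 dB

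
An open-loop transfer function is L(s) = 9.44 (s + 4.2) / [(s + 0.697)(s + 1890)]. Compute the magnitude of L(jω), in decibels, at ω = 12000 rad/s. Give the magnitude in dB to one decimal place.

-62.2 dB

|j12000 + 4.2| = √(12000² + 4.2²) = 1.2e+04
|j12000 + 0.697| = √(12000² + 0.697²) = 1.2e+04
|j12000 + 1890| = √(12000² + 1890²) = 1.215e+04
|L(j12000)| = 9.44 × 1.2e+04 / (1.2e+04 × 1.215e+04) = 0.00077709
20 log₁₀(0.00077709) = -62.19 dB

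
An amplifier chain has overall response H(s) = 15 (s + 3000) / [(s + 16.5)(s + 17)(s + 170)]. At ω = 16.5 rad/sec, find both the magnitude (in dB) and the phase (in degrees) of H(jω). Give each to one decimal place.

|j16.5 + 3000| = √(16.5² + 3000²) = 3000
|j16.5 + 16.5| = √(16.5² + 16.5²) = 23.33
|j16.5 + 17| = √(16.5² + 17²) = 23.69
|j16.5 + 170| = √(16.5² + 170²) = 170.8
|H(j16.5)| = 15 × 3000 / (23.33 × 23.69 × 170.8) = 0.4766
20 log₁₀(0.4766) = -6.44 dB
∠(j16.5 + 3000) = arctan(16.5/3000) = 0.32°
∠(j16.5 + 16.5) = arctan(16.5/16.5) = 45.00°
∠(j16.5 + 17) = arctan(16.5/17) = 44.14°
∠(j16.5 + 170) = arctan(16.5/170) = 5.54°
∠H(j16.5) = 0.32° − (45.00° + 44.14° + 5.54°) = -94.37°

|H| = -6.4 dB, ∠H = -94.4 deg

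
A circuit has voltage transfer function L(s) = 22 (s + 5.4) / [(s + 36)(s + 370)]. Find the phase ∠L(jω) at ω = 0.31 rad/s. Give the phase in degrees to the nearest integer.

3°

∠(j0.31 + 5.4) = arctan(0.31/5.4) = 3.29°
∠(j0.31 + 36) = arctan(0.31/36) = 0.49°
∠(j0.31 + 370) = arctan(0.31/370) = 0.05°
∠L(j0.31) = 3.29° − (0.49° + 0.05°) = 2.74°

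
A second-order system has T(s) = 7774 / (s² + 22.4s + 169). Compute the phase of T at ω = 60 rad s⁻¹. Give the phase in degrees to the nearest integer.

-159°

∠[(j60)² + 22.4(j60) + 169] = ∠[-3431 + j1344] = 158.61°
∠T(j60) = −158.61° = -158.61°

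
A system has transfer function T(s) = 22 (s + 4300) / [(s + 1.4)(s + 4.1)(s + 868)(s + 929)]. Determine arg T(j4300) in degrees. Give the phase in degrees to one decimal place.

∠(j4300 + 4300) = arctan(4300/4300) = 45.00°
∠(j4300 + 1.4) = arctan(4300/1.4) = 89.98°
∠(j4300 + 4.1) = arctan(4300/4.1) = 89.95°
∠(j4300 + 868) = arctan(4300/868) = 78.59°
∠(j4300 + 929) = arctan(4300/929) = 77.81°
∠T(j4300) = 45.00° − (89.98° + 89.95° + 78.59° + 77.81°) = -291.32°

-291.3°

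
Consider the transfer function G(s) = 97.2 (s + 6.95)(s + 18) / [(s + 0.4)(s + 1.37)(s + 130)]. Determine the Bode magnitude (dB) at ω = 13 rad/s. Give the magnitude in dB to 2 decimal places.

|j13 + 6.95| = √(13² + 6.95²) = 14.74
|j13 + 18| = √(13² + 18²) = 22.2
|j13 + 0.4| = √(13² + 0.4²) = 13.01
|j13 + 1.37| = √(13² + 1.37²) = 13.07
|j13 + 130| = √(13² + 130²) = 130.6
|G(j13)| = 97.2 × 14.74 × 22.2 / (13.01 × 13.07 × 130.6) = 1.4323
20 log₁₀(1.4323) = 3.121 dB

3.12 dB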